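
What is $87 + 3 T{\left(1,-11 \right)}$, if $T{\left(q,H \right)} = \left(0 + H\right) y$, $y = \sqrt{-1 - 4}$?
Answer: $87 - 33 i \sqrt{5} \approx 87.0 - 73.79 i$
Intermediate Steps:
$y = i \sqrt{5}$ ($y = \sqrt{-5} = i \sqrt{5} \approx 2.2361 i$)
$T{\left(q,H \right)} = i H \sqrt{5}$ ($T{\left(q,H \right)} = \left(0 + H\right) i \sqrt{5} = H i \sqrt{5} = i H \sqrt{5}$)
$87 + 3 T{\left(1,-11 \right)} = 87 + 3 i \left(-11\right) \sqrt{5} = 87 + 3 \left(- 11 i \sqrt{5}\right) = 87 - 33 i \sqrt{5}$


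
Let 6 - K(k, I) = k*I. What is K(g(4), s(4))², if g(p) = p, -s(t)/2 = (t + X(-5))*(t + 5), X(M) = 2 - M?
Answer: 636804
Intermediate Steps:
s(t) = -2*(5 + t)*(7 + t) (s(t) = -2*(t + (2 - 1*(-5)))*(t + 5) = -2*(t + (2 + 5))*(5 + t) = -2*(t + 7)*(5 + t) = -2*(7 + t)*(5 + t) = -2*(5 + t)*(7 + t))
K(k, I) = 6 - I*k (K(k, I) = 6 - k*I = 6 - I*k)
K(g(4), s(4))² = (6 - 1*(-70 - 24*4 - 2*4²)*4)² = (6 - 1*(-70 - 96 - 2*16)*4)² = (6 - 1*(-70 - 96 - 32)*4)² = (6 - 1*(-198)*4)² = (6 + 792)² = 798² = 636804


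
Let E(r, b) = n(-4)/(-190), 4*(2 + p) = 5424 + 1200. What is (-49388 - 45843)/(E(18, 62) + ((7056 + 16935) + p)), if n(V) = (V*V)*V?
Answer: -9046945/2436307 ≈ -3.7134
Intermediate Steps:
n(V) = V³ (n(V) = V²*V = V³)
p = 1654 (p = -2 + (5424 + 1200)/4 = -2 + (¼)*6624 = -2 + 1656 = 1654)
E(r, b) = 32/95 (E(r, b) = (-4)³/(-190) = -64*(-1/190) = 32/95)
(-49388 - 45843)/(E(18, 62) + ((7056 + 16935) + p)) = (-49388 - 45843)/(32/95 + ((7056 + 16935) + 1654)) = -95231/(32/95 + (23991 + 1654)) = -95231/(32/95 + 25645) = -95231/2436307/95 = -95231*95/2436307 = -9046945/2436307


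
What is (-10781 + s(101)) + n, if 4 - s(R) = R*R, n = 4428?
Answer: -16550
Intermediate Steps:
s(R) = 4 - R² (s(R) = 4 - R*R = 4 - R²)
(-10781 + s(101)) + n = (-10781 + (4 - 1*101²)) + 4428 = (-10781 + (4 - 1*10201)) + 4428 = (-10781 + (4 - 10201)) + 4428 = (-10781 - 10197) + 4428 = -20978 + 4428 = -16550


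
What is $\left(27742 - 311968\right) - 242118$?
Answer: $-526344$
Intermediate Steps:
$\left(27742 - 311968\right) - 242118 = -284226 - 242118 = -526344$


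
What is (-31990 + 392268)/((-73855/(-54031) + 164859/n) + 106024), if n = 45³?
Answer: 295642618135875/87005456680084 ≈ 3.3980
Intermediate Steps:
n = 91125
(-31990 + 392268)/((-73855/(-54031) + 164859/n) + 106024) = (-31990 + 392268)/((-73855/(-54031) + 164859/91125) + 106024) = 360278/((-73855*(-1/54031) + 164859*(1/91125)) + 106024) = 360278/((73855/54031 + 54953/30375) + 106024) = 360278/(5212511168/1641191625 + 106024) = 360278/(174010913360168/1641191625) = 360278*(1641191625/174010913360168) = 295642618135875/87005456680084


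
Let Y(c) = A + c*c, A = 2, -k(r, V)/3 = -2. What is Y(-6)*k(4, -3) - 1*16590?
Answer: -16362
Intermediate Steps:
k(r, V) = 6 (k(r, V) = -3*(-2) = 6)
Y(c) = 2 + c² (Y(c) = 2 + c*c = 2 + c²)
Y(-6)*k(4, -3) - 1*16590 = (2 + (-6)²)*6 - 1*16590 = (2 + 36)*6 - 16590 = 38*6 - 16590 = 228 - 16590 = -16362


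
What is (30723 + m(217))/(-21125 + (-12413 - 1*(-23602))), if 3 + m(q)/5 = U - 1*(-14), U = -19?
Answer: -30683/9936 ≈ -3.0881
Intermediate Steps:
m(q) = -40 (m(q) = -15 + 5*(-19 - 1*(-14)) = -15 + 5*(-19 + 14) = -15 + 5*(-5) = -15 - 25 = -40)
(30723 + m(217))/(-21125 + (-12413 - 1*(-23602))) = (30723 - 40)/(-21125 + (-12413 - 1*(-23602))) = 30683/(-21125 + (-12413 + 23602)) = 30683/(-21125 + 11189) = 30683/(-9936) = 30683*(-1/9936) = -30683/9936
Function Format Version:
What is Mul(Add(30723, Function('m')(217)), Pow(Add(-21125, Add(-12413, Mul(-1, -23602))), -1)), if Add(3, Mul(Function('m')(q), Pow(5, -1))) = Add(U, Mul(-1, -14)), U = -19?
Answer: Rational(-30683, 9936) ≈ -3.0881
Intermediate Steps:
Function('m')(q) = -40 (Function('m')(q) = Add(-15, Mul(5, Add(-19, Mul(-1, -14)))) = Add(-15, Mul(5, Add(-19, 14))) = Add(-15, Mul(5, -5)) = Add(-15, -25) = -40)
Mul(Add(30723, Function('m')(217)), Pow(Add(-21125, Add(-12413, Mul(-1, -23602))), -1)) = Mul(Add(30723, -40), Pow(Add(-21125, Add(-12413, Mul(-1, -23602))), -1)) = Mul(30683, Pow(Add(-21125, Add(-12413, 23602)), -1)) = Mul(30683, Pow(Add(-21125, 11189), -1)) = Mul(30683, Pow(-9936, -1)) = Mul(30683, Rational(-1, 9936)) = Rational(-30683, 9936)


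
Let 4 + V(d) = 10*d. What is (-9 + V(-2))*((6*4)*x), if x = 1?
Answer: -792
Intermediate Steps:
V(d) = -4 + 10*d
(-9 + V(-2))*((6*4)*x) = (-9 + (-4 + 10*(-2)))*((6*4)*1) = (-9 + (-4 - 20))*(24*1) = (-9 - 24)*24 = -33*24 = -792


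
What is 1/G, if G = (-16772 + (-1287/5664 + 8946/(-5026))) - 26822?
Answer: -677792/29549024891 ≈ -2.2938e-5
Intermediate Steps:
G = -29549024891/677792 (G = (-16772 + (-1287*1/5664 + 8946*(-1/5026))) - 26822 = (-16772 + (-429/1888 - 639/359)) - 26822 = (-16772 - 1360443/677792) - 26822 = -11369287867/677792 - 26822 = -29549024891/677792 ≈ -43596.)
1/G = 1/(-29549024891/677792) = -677792/29549024891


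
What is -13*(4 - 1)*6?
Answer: -234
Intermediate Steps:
-13*(4 - 1)*6 = -13*3*6 = -39*6 = -234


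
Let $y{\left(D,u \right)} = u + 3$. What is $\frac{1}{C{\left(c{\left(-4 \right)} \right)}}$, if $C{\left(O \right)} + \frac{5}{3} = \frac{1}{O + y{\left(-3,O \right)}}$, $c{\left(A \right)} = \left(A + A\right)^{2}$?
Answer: $- \frac{393}{652} \approx -0.60276$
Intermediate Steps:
$y{\left(D,u \right)} = 3 + u$
$c{\left(A \right)} = 4 A^{2}$ ($c{\left(A \right)} = \left(2 A\right)^{2} = 4 A^{2}$)
$C{\left(O \right)} = - \frac{5}{3} + \frac{1}{3 + 2 O}$ ($C{\left(O \right)} = - \frac{5}{3} + \frac{1}{O + \left(3 + O\right)} = - \frac{5}{3} + \frac{1}{3 + 2 O}$)
$\frac{1}{C{\left(c{\left(-4 \right)} \right)}} = \frac{1}{\frac{2}{3} \frac{1}{3 + 2 \cdot 4 \left(-4\right)^{2}} \left(-6 - 5 \cdot 4 \left(-4\right)^{2}\right)} = \frac{1}{\frac{2}{3} \frac{1}{3 + 2 \cdot 4 \cdot 16} \left(-6 - 5 \cdot 4 \cdot 16\right)} = \frac{1}{\frac{2}{3} \frac{1}{3 + 2 \cdot 64} \left(-6 - 320\right)} = \frac{1}{\frac{2}{3} \frac{1}{3 + 128} \left(-6 - 320\right)} = \frac{1}{\frac{2}{3} \cdot \frac{1}{131} \left(-326\right)} = \frac{1}{- \frac{652}{393}} = - \frac{393}{652}$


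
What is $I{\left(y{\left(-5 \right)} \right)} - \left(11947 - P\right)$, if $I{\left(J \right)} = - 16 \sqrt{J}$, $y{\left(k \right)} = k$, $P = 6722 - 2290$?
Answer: $-7515 - 16 i \sqrt{5} \approx -7515.0 - 35.777 i$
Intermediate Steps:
$P = 4432$ ($P = 6722 - 2290 = 4432$)
$I{\left(y{\left(-5 \right)} \right)} - \left(11947 - P\right) = - 16 \sqrt{-5} - \left(11947 - 4432\right) = - 16 i \sqrt{5} - \left(11947 - 4432\right) = - 16 i \sqrt{5} - 7515 = -7515 - 16 i \sqrt{5}$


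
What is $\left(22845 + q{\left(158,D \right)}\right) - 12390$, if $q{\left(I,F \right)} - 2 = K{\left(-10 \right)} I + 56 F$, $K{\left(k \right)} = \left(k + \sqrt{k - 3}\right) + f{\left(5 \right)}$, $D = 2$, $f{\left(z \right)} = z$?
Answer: $9779 + 158 i \sqrt{13} \approx 9779.0 + 569.68 i$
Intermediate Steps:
$K{\left(k \right)} = 5 + k + \sqrt{-3 + k}$ ($K{\left(k \right)} = \left(k + \sqrt{k - 3}\right) + 5 = \left(k + \sqrt{-3 + k}\right) + 5 = 5 + k + \sqrt{-3 + k}$)
$q{\left(I,F \right)} = 2 + 56 F + I \left(-5 + i \sqrt{13}\right)$ ($q{\left(I,F \right)} = 2 + \left(\left(5 - 10 + \sqrt{-3 - 10}\right) I + 56 F\right) = 2 + \left(\left(5 - 10 + \sqrt{-13}\right) I + 56 F\right) = 2 + \left(\left(5 - 10 + i \sqrt{13}\right) I + 56 F\right) = 2 + \left(\left(-5 + i \sqrt{13}\right) I + 56 F\right) = 2 + \left(I \left(-5 + i \sqrt{13}\right) + 56 F\right) = 2 + \left(56 F + I \left(-5 + i \sqrt{13}\right)\right) = 2 + 56 F + I \left(-5 + i \sqrt{13}\right)$)
$\left(22845 + q{\left(158,D \right)}\right) - 12390 = \left(22845 + \left(2 + 56 \cdot 2 - 158 \left(5 - i \sqrt{13}\right)\right)\right) - 12390 = \left(22845 + \left(2 + 112 - \left(790 - 158 i \sqrt{13}\right)\right)\right) - 12390 = \left(22845 - \left(676 - 158 i \sqrt{13}\right)\right) - 12390 = \left(22169 + 158 i \sqrt{13}\right) - 12390 = 9779 + 158 i \sqrt{13}$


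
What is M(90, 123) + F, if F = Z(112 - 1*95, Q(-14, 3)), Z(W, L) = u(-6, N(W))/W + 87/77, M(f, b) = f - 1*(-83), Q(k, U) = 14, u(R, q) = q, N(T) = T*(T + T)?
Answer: 16026/77 ≈ 208.13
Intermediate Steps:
N(T) = 2*T² (N(T) = T*(2*T) = 2*T²)
M(f, b) = 83 + f (M(f, b) = f + 83 = 83 + f)
Z(W, L) = 87/77 + 2*W (Z(W, L) = (2*W²)/W + 87/77 = 2*W + 87*(1/77) = 2*W + 87/77 = 87/77 + 2*W)
F = 2705/77 (F = 87/77 + 2*(112 - 1*95) = 87/77 + 2*(112 - 95) = 87/77 + 2*17 = 87/77 + 34 = 2705/77 ≈ 35.130)
M(90, 123) + F = (83 + 90) + 2705/77 = 173 + 2705/77 = 16026/77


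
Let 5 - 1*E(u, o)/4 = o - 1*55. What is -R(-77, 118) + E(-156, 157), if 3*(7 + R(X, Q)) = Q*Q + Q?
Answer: -15185/3 ≈ -5061.7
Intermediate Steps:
E(u, o) = 240 - 4*o (E(u, o) = 20 - 4*(o - 1*55) = 20 - 4*(o - 55) = 20 - 4*(-55 + o) = 20 + (220 - 4*o) = 240 - 4*o)
R(X, Q) = -7 + Q/3 + Q**2/3 (R(X, Q) = -7 + (Q*Q + Q)/3 = -7 + (Q**2 + Q)/3 = -7 + (Q + Q**2)/3 = -7 + (Q/3 + Q**2/3) = -7 + Q/3 + Q**2/3)
-R(-77, 118) + E(-156, 157) = -(-7 + (1/3)*118 + (1/3)*118**2) + (240 - 4*157) = -(-7 + 118/3 + (1/3)*13924) + (240 - 628) = -(-7 + 118/3 + 13924/3) - 388 = -1*14021/3 - 388 = -14021/3 - 388 = -15185/3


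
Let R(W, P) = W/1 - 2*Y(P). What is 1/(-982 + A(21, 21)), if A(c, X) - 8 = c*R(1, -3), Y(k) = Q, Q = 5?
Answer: -1/1163 ≈ -0.00085985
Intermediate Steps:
Y(k) = 5
R(W, P) = -10 + W (R(W, P) = W/1 - 2*5 = W*1 - 10 = W - 10 = -10 + W)
A(c, X) = 8 - 9*c (A(c, X) = 8 + c*(-10 + 1) = 8 + c*(-9) = 8 - 9*c)
1/(-982 + A(21, 21)) = 1/(-982 + (8 - 9*21)) = 1/(-982 + (8 - 189)) = 1/(-982 - 181) = 1/(-1163) = -1/1163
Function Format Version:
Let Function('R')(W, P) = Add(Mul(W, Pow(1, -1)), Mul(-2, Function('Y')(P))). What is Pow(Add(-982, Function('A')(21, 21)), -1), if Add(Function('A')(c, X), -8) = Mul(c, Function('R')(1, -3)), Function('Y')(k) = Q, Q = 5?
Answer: Rational(-1, 1163) ≈ -0.00085985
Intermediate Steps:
Function('Y')(k) = 5
Function('R')(W, P) = Add(-10, W) (Function('R')(W, P) = Add(Mul(W, Pow(1, -1)), Mul(-2, 5)) = Add(Mul(W, 1), -10) = Add(W, -10) = Add(-10, W))
Function('A')(c, X) = Add(8, Mul(-9, c)) (Function('A')(c, X) = Add(8, Mul(c, Add(-10, 1))) = Add(8, Mul(c, -9)) = Add(8, Mul(-9, c)))
Pow(Add(-982, Function('A')(21, 21)), -1) = Pow(Add(-982, Add(8, Mul(-9, 21))), -1) = Pow(Add(-982, Add(8, -189)), -1) = Pow(Add(-982, -181), -1) = Pow(-1163, -1) = Rational(-1, 1163)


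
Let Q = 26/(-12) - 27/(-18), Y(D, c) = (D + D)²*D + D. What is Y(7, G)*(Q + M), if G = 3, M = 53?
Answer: 216503/3 ≈ 72168.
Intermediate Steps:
Y(D, c) = D + 4*D³ (Y(D, c) = (2*D)²*D + D = (4*D²)*D + D = 4*D³ + D = D + 4*D³)
Q = -⅔ (Q = 26*(-1/12) - 27*(-1/18) = -13/6 + 3/2 = -⅔ ≈ -0.66667)
Y(7, G)*(Q + M) = (7 + 4*7³)*(-⅔ + 53) = (7 + 4*343)*(157/3) = (7 + 1372)*(157/3) = 1379*(157/3) = 216503/3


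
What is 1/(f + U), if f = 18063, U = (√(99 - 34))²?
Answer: 1/18128 ≈ 5.5163e-5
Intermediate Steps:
U = 65 (U = (√65)² = 65)
1/(f + U) = 1/(18063 + 65) = 1/18128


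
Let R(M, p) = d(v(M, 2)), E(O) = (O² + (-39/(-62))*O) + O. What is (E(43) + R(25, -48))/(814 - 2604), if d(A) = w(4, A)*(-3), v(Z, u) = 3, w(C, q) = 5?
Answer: -118051/110980 ≈ -1.0637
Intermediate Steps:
E(O) = O² + 101*O/62 (E(O) = (O² + (-39*(-1/62))*O) + O = (O² + 39*O/62) + O = O² + 101*O/62)
d(A) = -15 (d(A) = 5*(-3) = -15)
R(M, p) = -15
(E(43) + R(25, -48))/(814 - 2604) = ((1/62)*43*(101 + 62*43) - 15)/(814 - 2604) = ((1/62)*43*(101 + 2666) - 15)/(-1790) = ((1/62)*43*2767 - 15)*(-1/1790) = (118981/62 - 15)*(-1/1790) = (118051/62)*(-1/1790) = -118051/110980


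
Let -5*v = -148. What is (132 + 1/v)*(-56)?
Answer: -273574/37 ≈ -7393.9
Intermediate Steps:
v = 148/5 (v = -⅕*(-148) = 148/5 ≈ 29.600)
(132 + 1/v)*(-56) = (132 + 1/(148/5))*(-56) = (132 + 5/148)*(-56) = (19541/148)*(-56) = -273574/37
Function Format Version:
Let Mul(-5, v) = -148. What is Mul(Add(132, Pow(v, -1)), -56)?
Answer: Rational(-273574, 37) ≈ -7393.9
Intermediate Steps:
v = Rational(148, 5) (v = Mul(Rational(-1, 5), -148) = Rational(148, 5) ≈ 29.600)
Mul(Add(132, Pow(v, -1)), -56) = Mul(Add(132, Pow(Rational(148, 5), -1)), -56) = Mul(Add(132, Rational(5, 148)), -56) = Mul(Rational(19541, 148), -56) = Rational(-273574, 37)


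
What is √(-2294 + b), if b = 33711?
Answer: √31417 ≈ 177.25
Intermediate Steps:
√(-2294 + b) = √(-2294 + 33711) = √31417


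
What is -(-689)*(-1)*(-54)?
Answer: 37206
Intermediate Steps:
-(-689)*(-1)*(-54) = -53*13*(-54) = -689*(-54) = 37206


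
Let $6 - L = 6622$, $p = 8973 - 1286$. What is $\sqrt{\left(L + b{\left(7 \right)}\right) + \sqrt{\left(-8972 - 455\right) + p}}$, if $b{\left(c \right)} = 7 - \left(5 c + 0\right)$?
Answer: $\sqrt{-6644 + 2 i \sqrt{435}} \approx 0.2559 + 81.511 i$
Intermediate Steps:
$p = 7687$
$L = -6616$ ($L = 6 - 6622 = -6616$)
$b{\left(c \right)} = 7 - 5 c$
$\sqrt{\left(L + b{\left(7 \right)}\right) + \sqrt{\left(-8972 - 455\right) + p}} = \sqrt{\left(-6616 + \left(7 - 35\right)\right) + \sqrt{\left(-8972 - 455\right) + 7687}} = \sqrt{\left(-6616 - 28\right) + \sqrt{-9427 + 7687}} = \sqrt{-6644 + \sqrt{-1740}} = \sqrt{-6644 + 2 i \sqrt{435}}$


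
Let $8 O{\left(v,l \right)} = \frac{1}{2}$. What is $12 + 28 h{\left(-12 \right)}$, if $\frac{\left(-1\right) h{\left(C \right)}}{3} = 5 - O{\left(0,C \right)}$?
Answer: $- \frac{1611}{4} \approx -402.75$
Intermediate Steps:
$O{\left(v,l \right)} = \frac{1}{16}$ ($O{\left(v,l \right)} = \frac{1}{8 \cdot 2} = \frac{1}{8} \cdot \frac{1}{2} = \frac{1}{16}$)
$h{\left(C \right)} = - \frac{237}{16}$ ($h{\left(C \right)} = - 3 \left(5 - \frac{1}{16}\right) = \left(-3\right) \frac{79}{16} = - \frac{237}{16}$)
$12 + 28 h{\left(-12 \right)} = 12 + 28 \left(- \frac{237}{16}\right) = 12 - \frac{1659}{4} = - \frac{1611}{4}$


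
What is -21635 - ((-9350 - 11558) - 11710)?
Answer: 10983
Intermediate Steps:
-21635 - ((-9350 - 11558) - 11710) = -21635 - (-20908 - 11710) = -21635 - 1*(-32618) = -21635 + 32618 = 10983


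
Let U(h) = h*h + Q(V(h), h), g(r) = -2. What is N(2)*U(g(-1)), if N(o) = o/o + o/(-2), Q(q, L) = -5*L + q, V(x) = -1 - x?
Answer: 0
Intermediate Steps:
Q(q, L) = q - 5*L
N(o) = 1 - o/2 (N(o) = 1 + o*(-½) = 1 - o/2)
U(h) = -1 + h² - 6*h (U(h) = h*h + ((-1 - h) - 5*h) = h² + (-1 - 6*h) = -1 + h² - 6*h)
N(2)*U(g(-1)) = (1 - ½*2)*(-1 + (-2)² - 6*(-2)) = (1 - 1)*(-1 + 4 + 12) = 0*15 = 0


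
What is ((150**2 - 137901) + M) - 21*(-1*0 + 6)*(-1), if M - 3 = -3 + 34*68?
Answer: -112963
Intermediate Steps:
M = 2312 (M = 3 + (-3 + 34*68) = 3 + (-3 + 2312) = 3 + 2309 = 2312)
((150**2 - 137901) + M) - 21*(-1*0 + 6)*(-1) = ((150**2 - 137901) + 2312) - 21*(-1*0 + 6)*(-1) = ((22500 - 137901) + 2312) - 21*(0 + 6)*(-1) = (-115401 + 2312) - 21*6*(-1) = -113089 - 126*(-1) = -113089 - 1*(-126) = -113089 + 126 = -112963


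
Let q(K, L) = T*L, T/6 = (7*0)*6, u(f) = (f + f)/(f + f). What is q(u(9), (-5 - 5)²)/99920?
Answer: 0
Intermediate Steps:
u(f) = 1 (u(f) = (2*f)/((2*f)) = (2*f)*(1/(2*f)) = 1)
T = 0 (T = 6*((7*0)*6) = 6*(0*6) = 6*0 = 0)
q(K, L) = 0 (q(K, L) = 0*L = 0)
q(u(9), (-5 - 5)²)/99920 = 0/99920 = 0*(1/99920) = 0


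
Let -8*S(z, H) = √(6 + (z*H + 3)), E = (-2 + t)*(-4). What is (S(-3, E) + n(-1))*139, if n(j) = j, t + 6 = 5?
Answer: -139 - 417*I*√3/8 ≈ -139.0 - 90.283*I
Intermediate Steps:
t = -1 (t = -6 + 5 = -1)
E = 12 (E = (-2 - 1)*(-4) = -3*(-4) = 12)
S(z, H) = -√(9 + H*z)/8 (S(z, H) = -√(6 + (z*H + 3))/8 = -√(6 + (H*z + 3))/8 = -√(6 + (3 + H*z))/8 = -√(9 + H*z)/8)
(S(-3, E) + n(-1))*139 = (-√(9 + 12*(-3))/8 - 1)*139 = (-√(9 - 36)/8 - 1)*139 = (-3*I*√3/8 - 1)*139 = (-1 - 3*I*√3/8)*139 = -139 - 417*I*√3/8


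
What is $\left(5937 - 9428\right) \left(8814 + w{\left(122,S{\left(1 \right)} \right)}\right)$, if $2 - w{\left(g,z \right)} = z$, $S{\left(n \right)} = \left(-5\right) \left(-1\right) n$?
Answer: $-30759201$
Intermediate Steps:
$S{\left(n \right)} = 5 n$
$w{\left(g,z \right)} = 2 - z$
$\left(5937 - 9428\right) \left(8814 + w{\left(122,S{\left(1 \right)} \right)}\right) = \left(5937 - 9428\right) \left(8814 + \left(2 - 5 \cdot 1\right)\right) = - 3491 \left(8814 + \left(2 - 5\right)\right) = - 3491 \left(8814 - 3\right) = \left(-3491\right) 8811 = -30759201$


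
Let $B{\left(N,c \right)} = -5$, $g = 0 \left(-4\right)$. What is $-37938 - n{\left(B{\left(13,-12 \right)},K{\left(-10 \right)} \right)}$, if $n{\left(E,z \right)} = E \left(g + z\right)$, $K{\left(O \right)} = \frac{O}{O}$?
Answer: $-37933$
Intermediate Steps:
$g = 0$
$K{\left(O \right)} = 1$
$n{\left(E,z \right)} = E z$ ($n{\left(E,z \right)} = E \left(0 + z\right) = E z$)
$-37938 - n{\left(B{\left(13,-12 \right)},K{\left(-10 \right)} \right)} = -37938 - \left(-5\right) 1 = -37938 - -5 = -37938 + 5 = -37933$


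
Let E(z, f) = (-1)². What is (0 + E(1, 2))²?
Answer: 1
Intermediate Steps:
E(z, f) = 1
(0 + E(1, 2))² = (0 + 1)² = 1² = 1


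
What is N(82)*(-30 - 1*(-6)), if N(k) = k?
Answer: -1968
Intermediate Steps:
N(82)*(-30 - 1*(-6)) = 82*(-30 - 1*(-6)) = 82*(-30 + 6) = 82*(-24) = -1968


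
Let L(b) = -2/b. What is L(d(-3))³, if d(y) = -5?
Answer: 8/125 ≈ 0.064000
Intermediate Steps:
L(d(-3))³ = (-2/(-5))³ = (-2*(-⅕))³ = (⅖)³ = 8/125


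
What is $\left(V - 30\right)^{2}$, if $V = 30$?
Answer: $0$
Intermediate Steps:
$\left(V - 30\right)^{2} = \left(30 - 30\right)^{2} = 0^{2} = 0$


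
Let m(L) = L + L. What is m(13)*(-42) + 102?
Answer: -990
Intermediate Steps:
m(L) = 2*L
m(13)*(-42) + 102 = (2*13)*(-42) + 102 = 26*(-42) + 102 = -1092 + 102 = -990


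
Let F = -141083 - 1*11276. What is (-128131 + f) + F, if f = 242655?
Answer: -37835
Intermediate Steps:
F = -152359 (F = -141083 - 11276 = -152359)
(-128131 + f) + F = (-128131 + 242655) - 152359 = 114524 - 152359 = -37835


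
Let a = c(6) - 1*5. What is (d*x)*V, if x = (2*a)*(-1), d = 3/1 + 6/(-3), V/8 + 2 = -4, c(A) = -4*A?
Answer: -2784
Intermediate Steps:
a = -29 (a = -4*6 - 1*5 = -24 - 5 = -29)
V = -48 (V = -16 + 8*(-4) = -16 - 32 = -48)
d = 1 (d = 3*1 + 6*(-⅓) = 3 - 2 = 1)
x = 58 (x = (2*(-29))*(-1) = -58*(-1) = 58)
(d*x)*V = (1*58)*(-48) = 58*(-48) = -2784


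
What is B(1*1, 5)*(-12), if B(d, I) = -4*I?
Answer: 240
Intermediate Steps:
B(1*1, 5)*(-12) = -4*5*(-12) = -20*(-12) = 240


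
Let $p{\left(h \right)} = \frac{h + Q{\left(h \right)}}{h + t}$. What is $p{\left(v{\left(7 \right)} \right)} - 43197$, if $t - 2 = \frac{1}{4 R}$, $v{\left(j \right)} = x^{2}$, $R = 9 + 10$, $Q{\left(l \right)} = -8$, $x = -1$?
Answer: $- \frac{9892645}{229} \approx -43199.0$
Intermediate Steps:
$R = 19$
$v{\left(j \right)} = 1$ ($v{\left(j \right)} = \left(-1\right)^{2} = 1$)
$t = \frac{153}{76}$ ($t = 2 + \frac{1}{4 \cdot 19} = 2 + \frac{1}{76} = \frac{153}{76} \approx 2.0132$)
$p{\left(h \right)} = \frac{-8 + h}{\frac{153}{76} + h}$ ($p{\left(h \right)} = \frac{h - 8}{h + \frac{153}{76}} = \frac{-8 + h}{\frac{153}{76} + h}$)
$p{\left(v{\left(7 \right)} \right)} - 43197 = \frac{76 \left(-8 + 1\right)}{153 + 76 \cdot 1} - 43197 = 76 \frac{1}{153 + 76} \left(-7\right) - 43197 = 76 \cdot \frac{1}{229} \left(-7\right) - 43197 = - \frac{532}{229} - 43197 = - \frac{9892645}{229}$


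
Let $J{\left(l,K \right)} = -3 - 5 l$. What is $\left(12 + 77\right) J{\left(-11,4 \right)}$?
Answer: $4628$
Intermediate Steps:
$\left(12 + 77\right) J{\left(-11,4 \right)} = \left(12 + 77\right) \left(-3 - -55\right) = 89 \left(-3 + 55\right) = 89 \cdot 52 = 4628$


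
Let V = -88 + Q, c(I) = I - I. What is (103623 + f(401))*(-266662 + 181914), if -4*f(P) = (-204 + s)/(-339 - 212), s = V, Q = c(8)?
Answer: -4838788757600/551 ≈ -8.7818e+9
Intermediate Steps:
c(I) = 0
Q = 0
V = -88 (V = -88 + 0 = -88)
s = -88
f(P) = -73/551 (f(P) = -(-204 - 88)/(4*(-339 - 212)) = -(-73)/(-551) = -(-73)*(-1)/551 = -¼*292/551 = -73/551)
(103623 + f(401))*(-266662 + 181914) = (103623 - 73/551)*(-266662 + 181914) = (57096200/551)*(-84748) = -4838788757600/551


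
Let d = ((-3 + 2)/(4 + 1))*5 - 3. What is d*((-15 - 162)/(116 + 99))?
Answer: 708/215 ≈ 3.2930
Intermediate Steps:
d = -4 (d = -1/5*5 - 3 = -1 - 3 = -4)
d*((-15 - 162)/(116 + 99)) = -4*(-15 - 162)/(116 + 99) = -(-708)/215 = -4*(-177/215) = 708/215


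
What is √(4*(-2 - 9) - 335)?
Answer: I*√379 ≈ 19.468*I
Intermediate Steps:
√(4*(-2 - 9) - 335) = √(4*(-11) - 335) = √(-44 - 335) = √(-379) = I*√379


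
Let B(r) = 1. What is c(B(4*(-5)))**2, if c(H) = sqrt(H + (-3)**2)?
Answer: 10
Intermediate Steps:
c(H) = sqrt(9 + H) (c(H) = sqrt(H + 9) = sqrt(9 + H))
c(B(4*(-5)))**2 = (sqrt(9 + 1))**2 = (sqrt(10))**2 = 10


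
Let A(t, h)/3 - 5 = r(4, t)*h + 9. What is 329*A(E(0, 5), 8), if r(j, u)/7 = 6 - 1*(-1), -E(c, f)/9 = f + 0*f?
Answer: 400722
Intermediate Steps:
E(c, f) = -9*f (E(c, f) = -9*(f + 0*f) = -9*(f + 0) = -9*f)
r(j, u) = 49 (r(j, u) = 7*(6 - 1*(-1)) = 7*(6 + 1) = 7*7 = 49)
A(t, h) = 42 + 147*h (A(t, h) = 15 + 3*(49*h + 9) = 15 + 3*(9 + 49*h) = 15 + (27 + 147*h) = 42 + 147*h)
329*A(E(0, 5), 8) = 329*(42 + 147*8) = 329*(42 + 1176) = 329*1218 = 400722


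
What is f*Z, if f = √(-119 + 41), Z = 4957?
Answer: 4957*I*√78 ≈ 43779.0*I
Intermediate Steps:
f = I*√78 (f = √(-78) = I*√78 ≈ 8.8318*I)
f*Z = (I*√78)*4957 = 4957*I*√78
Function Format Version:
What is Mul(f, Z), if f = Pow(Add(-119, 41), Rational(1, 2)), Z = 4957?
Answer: Mul(4957, I, Pow(78, Rational(1, 2))) ≈ Mul(43779., I)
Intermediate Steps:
f = Mul(I, Pow(78, Rational(1, 2))) (f = Pow(-78, Rational(1, 2)) = Mul(I, Pow(78, Rational(1, 2))) ≈ Mul(8.8318, I))
Mul(f, Z) = Mul(Mul(I, Pow(78, Rational(1, 2))), 4957) = Mul(4957, I, Pow(78, Rational(1, 2)))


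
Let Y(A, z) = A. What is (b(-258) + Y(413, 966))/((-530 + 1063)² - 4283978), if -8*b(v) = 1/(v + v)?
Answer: -4885/47311008 ≈ -0.00010325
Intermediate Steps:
b(v) = -1/(16*v) (b(v) = -1/(8*(v + v)) = -1/(2*v)/8 = -1/(16*v))
(b(-258) + Y(413, 966))/((-530 + 1063)² - 4283978) = (-1/16/(-258) + 413)/((-530 + 1063)² - 4283978) = (-1/16*(-1/258) + 413)/(533² - 4283978) = (1/4128 + 413)/(284089 - 4283978) = (1704865/4128)/(-3999889) = (1704865/4128)*(-1/3999889) = -4885/47311008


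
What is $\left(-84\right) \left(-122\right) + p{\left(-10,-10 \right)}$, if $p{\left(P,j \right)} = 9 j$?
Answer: $10158$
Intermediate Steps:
$\left(-84\right) \left(-122\right) + p{\left(-10,-10 \right)} = \left(-84\right) \left(-122\right) + 9 \left(-10\right) = 10248 - 90 = 10158$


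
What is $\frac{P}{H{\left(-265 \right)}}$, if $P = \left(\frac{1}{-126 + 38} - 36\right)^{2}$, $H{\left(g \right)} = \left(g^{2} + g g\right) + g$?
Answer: $\frac{10042561}{1085592640} \approx 0.0092508$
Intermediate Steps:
$H{\left(g \right)} = g + 2 g^{2}$ ($H{\left(g \right)} = \left(g^{2} + g^{2}\right) + g = 2 g^{2} + g = g + 2 g^{2}$)
$P = \frac{10042561}{7744}$ ($P = \left(\frac{1}{-88} - 36\right)^{2} = \left(- \frac{1}{88} - 36\right)^{2} = \left(- \frac{3169}{88}\right)^{2} = \frac{10042561}{7744} \approx 1296.8$)
$\frac{P}{H{\left(-265 \right)}} = \frac{10042561}{7744 \left(- 265 \left(1 + 2 \left(-265\right)\right)\right)} = \frac{10042561}{7744 \left(- 265 \left(1 - 530\right)\right)} = \frac{10042561}{7744 \left(\left(-265\right) \left(-529\right)\right)} = \frac{10042561}{7744 \cdot 140185} = \frac{10042561}{7744} \cdot \frac{1}{140185} = \frac{10042561}{1085592640}$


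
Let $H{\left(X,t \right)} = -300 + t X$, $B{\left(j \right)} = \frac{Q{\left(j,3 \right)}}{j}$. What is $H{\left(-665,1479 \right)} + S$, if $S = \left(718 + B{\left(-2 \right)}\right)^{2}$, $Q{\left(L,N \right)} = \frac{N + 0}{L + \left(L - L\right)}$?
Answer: $- \frac{7475735}{16} \approx -4.6723 \cdot 10^{5}$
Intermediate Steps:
$Q{\left(L,N \right)} = \frac{N}{L}$ ($Q{\left(L,N \right)} = \frac{N}{L + 0} = \frac{N}{L}$)
$B{\left(j \right)} = \frac{3}{j^{2}}$ ($B{\left(j \right)} = \frac{3 \frac{1}{j}}{j} = \frac{3}{j^{2}}$)
$H{\left(X,t \right)} = -300 + X t$
$S = \frac{8265625}{16}$ ($S = \left(718 + \frac{3}{4}\right)^{2} = \left(\frac{2875}{4}\right)^{2} = \frac{8265625}{16} \approx 5.166 \cdot 10^{5}$)
$H{\left(-665,1479 \right)} + S = \left(-300 - 983535\right) + \frac{8265625}{16} = -983835 + \frac{8265625}{16} = - \frac{7475735}{16}$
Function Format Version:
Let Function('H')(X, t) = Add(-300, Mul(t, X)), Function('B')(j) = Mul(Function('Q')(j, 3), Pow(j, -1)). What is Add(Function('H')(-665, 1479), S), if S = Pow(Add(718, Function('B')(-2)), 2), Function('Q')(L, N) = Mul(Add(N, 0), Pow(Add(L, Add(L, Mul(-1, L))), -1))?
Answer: Rational(-7475735, 16) ≈ -4.6723e+5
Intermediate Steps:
Function('Q')(L, N) = Mul(N, Pow(L, -1)) (Function('Q')(L, N) = Mul(N, Pow(Add(L, 0), -1)) = Mul(N, Pow(L, -1)))
Function('B')(j) = Mul(3, Pow(j, -2)) (Function('B')(j) = Mul(Mul(3, Pow(j, -1)), Pow(j, -1)) = Mul(3, Pow(j, -2)))
Function('H')(X, t) = Add(-300, Mul(X, t))
S = Rational(8265625, 16) (S = Pow(Add(718, Mul(3, Pow(-2, -2))), 2) = Pow(Add(718, Mul(3, Rational(1, 4))), 2) = Pow(Add(718, Rational(3, 4)), 2) = Pow(Rational(2875, 4), 2) = Rational(8265625, 16) ≈ 5.1660e+5)
Add(Function('H')(-665, 1479), S) = Add(Add(-300, Mul(-665, 1479)), Rational(8265625, 16)) = Add(Add(-300, -983535), Rational(8265625, 16)) = Add(-983835, Rational(8265625, 16)) = Rational(-7475735, 16)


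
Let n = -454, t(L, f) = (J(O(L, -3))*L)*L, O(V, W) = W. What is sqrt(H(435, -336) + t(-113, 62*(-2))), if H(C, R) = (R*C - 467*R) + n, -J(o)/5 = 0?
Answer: sqrt(10298) ≈ 101.48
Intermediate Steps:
J(o) = 0 (J(o) = -5*0 = 0)
t(L, f) = 0 (t(L, f) = (0*L)*L = 0*L = 0)
H(C, R) = -454 - 467*R + C*R (H(C, R) = (R*C - 467*R) - 454 = (C*R - 467*R) - 454 = (-467*R + C*R) - 454 = -454 - 467*R + C*R)
sqrt(H(435, -336) + t(-113, 62*(-2))) = sqrt((-454 - 467*(-336) + 435*(-336)) + 0) = sqrt((-454 + 156912 - 146160) + 0) = sqrt(10298 + 0) = sqrt(10298)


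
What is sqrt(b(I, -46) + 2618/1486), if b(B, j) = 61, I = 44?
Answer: 2*sqrt(8661894)/743 ≈ 7.9222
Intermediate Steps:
sqrt(b(I, -46) + 2618/1486) = sqrt(61 + 2618/1486) = sqrt(61 + 2618*(1/1486)) = sqrt(61 + 1309/743) = sqrt(46632/743) = 2*sqrt(8661894)/743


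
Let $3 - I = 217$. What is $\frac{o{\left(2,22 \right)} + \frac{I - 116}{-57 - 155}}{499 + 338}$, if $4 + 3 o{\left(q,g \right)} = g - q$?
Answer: $\frac{2191}{266166} \approx 0.0082317$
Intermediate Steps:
$I = -214$ ($I = 3 - 217 = -214$)
$o{\left(q,g \right)} = - \frac{4}{3} - \frac{q}{3} + \frac{g}{3}$ ($o{\left(q,g \right)} = - \frac{4}{3} + \frac{g - q}{3} = - \frac{4}{3} + \left(- \frac{q}{3} + \frac{g}{3}\right) = - \frac{4}{3} - \frac{q}{3} + \frac{g}{3}$)
$\frac{o{\left(2,22 \right)} + \frac{I - 116}{-57 - 155}}{499 + 338} = \frac{\left(- \frac{4}{3} - \frac{2}{3} + \frac{1}{3} \cdot 22\right) + \frac{-214 - 116}{-57 - 155}}{499 + 338} = \frac{\left(- \frac{4}{3} - \frac{2}{3} + \frac{22}{3}\right) - \frac{330}{-212}}{837} = \left(\frac{16}{3} - - \frac{165}{106}\right) \frac{1}{837} = \left(\frac{16}{3} + \frac{165}{106}\right) \frac{1}{837} = \frac{2191}{318} \cdot \frac{1}{837} = \frac{2191}{266166}$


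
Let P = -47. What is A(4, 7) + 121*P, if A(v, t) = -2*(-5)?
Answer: -5677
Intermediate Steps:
A(v, t) = 10
A(4, 7) + 121*P = 10 + 121*(-47) = 10 - 5687 = -5677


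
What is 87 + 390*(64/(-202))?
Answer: -3693/101 ≈ -36.564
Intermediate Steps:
87 + 390*(64/(-202)) = 87 + 390*(64*(-1/202)) = 87 + 390*(-32/101) = 87 - 12480/101 = -3693/101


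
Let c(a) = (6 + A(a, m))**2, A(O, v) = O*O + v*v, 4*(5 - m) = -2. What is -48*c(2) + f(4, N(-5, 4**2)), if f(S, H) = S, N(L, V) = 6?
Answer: -77759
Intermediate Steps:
m = 11/2 (m = 5 - 1/4*(-2) = 5 + 1/2 = 11/2 ≈ 5.5000)
A(O, v) = O**2 + v**2
c(a) = (145/4 + a**2)**2 (c(a) = (6 + (a**2 + (11/2)**2))**2 = (6 + (a**2 + 121/4))**2 = (6 + (121/4 + a**2))**2 = (145/4 + a**2)**2)
-48*c(2) + f(4, N(-5, 4**2)) = -3*(145 + 4*2**2)**2 + 4 = -3*(145 + 4*4)**2 + 4 = -3*(145 + 16)**2 + 4 = -3*161**2 + 4 = -3*25921 + 4 = -48*25921/16 + 4 = -77763 + 4 = -77759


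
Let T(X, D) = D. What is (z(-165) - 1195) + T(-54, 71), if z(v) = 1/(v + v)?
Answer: -370921/330 ≈ -1124.0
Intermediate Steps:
z(v) = 1/(2*v)
(z(-165) - 1195) + T(-54, 71) = ((½)/(-165) - 1195) + 71 = ((½)*(-1/165) - 1195) + 71 = (-1/330 - 1195) + 71 = -394351/330 + 71 = -370921/330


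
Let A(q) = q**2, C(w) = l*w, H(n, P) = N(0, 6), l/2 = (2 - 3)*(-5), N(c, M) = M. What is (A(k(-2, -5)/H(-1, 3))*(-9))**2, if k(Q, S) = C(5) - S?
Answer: 9150625/16 ≈ 5.7191e+5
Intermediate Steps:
l = 10 (l = 2*((2 - 3)*(-5)) = 2*(-1*(-5)) = 2*5 = 10)
H(n, P) = 6
C(w) = 10*w
k(Q, S) = 50 - S (k(Q, S) = 10*5 - S = 50 - S)
(A(k(-2, -5)/H(-1, 3))*(-9))**2 = (((50 - 1*(-5))/6)**2*(-9))**2 = (((50 + 5)*(1/6))**2*(-9))**2 = ((55*(1/6))**2*(-9))**2 = ((55/6)**2*(-9))**2 = ((3025/36)*(-9))**2 = (-3025/4)**2 = 9150625/16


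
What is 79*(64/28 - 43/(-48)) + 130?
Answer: 128131/336 ≈ 381.34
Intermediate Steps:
79*(64/28 - 43/(-48)) + 130 = 79*(64*(1/28) - 43*(-1/48)) + 130 = 79*(16/7 + 43/48) + 130 = 79*(1069/336) + 130 = 84451/336 + 130 = 128131/336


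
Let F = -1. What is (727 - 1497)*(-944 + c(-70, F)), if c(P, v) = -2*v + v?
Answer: 726110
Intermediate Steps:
c(P, v) = -v
(727 - 1497)*(-944 + c(-70, F)) = (727 - 1497)*(-944 - 1*(-1)) = -770*(-944 + 1) = -770*(-943) = 726110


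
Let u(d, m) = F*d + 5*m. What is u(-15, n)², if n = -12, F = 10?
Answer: 44100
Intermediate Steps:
u(d, m) = 5*m + 10*d (u(d, m) = 10*d + 5*m = 5*m + 10*d)
u(-15, n)² = (5*(-12) + 10*(-15))² = (-60 - 150)² = (-210)² = 44100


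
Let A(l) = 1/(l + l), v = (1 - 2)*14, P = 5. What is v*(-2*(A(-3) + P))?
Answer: 406/3 ≈ 135.33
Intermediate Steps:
v = -14 (v = -1*14 = -14)
A(l) = 1/(2*l)
v*(-2*(A(-3) + P)) = -(-28)*((1/2)/(-3) + 5) = -(-28)*((1/2)*(-1/3) + 5) = -(-28)*(-1/6 + 5) = -(-28)*29/6 = -14*(-29/3) = 406/3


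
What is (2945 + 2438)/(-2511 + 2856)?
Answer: 5383/345 ≈ 15.603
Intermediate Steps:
(2945 + 2438)/(-2511 + 2856) = 5383/345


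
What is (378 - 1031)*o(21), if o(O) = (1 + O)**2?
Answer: -316052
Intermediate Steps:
(378 - 1031)*o(21) = (378 - 1031)*(1 + 21)**2 = -653*22**2 = -653*484 = -316052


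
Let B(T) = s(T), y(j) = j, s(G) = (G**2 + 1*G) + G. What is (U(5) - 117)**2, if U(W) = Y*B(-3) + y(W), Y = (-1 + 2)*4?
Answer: 10000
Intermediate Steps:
s(G) = G**2 + 2*G (s(G) = (G**2 + G) + G = (G + G**2) + G = G**2 + 2*G)
Y = 4 (Y = 1*4 = 4)
B(T) = T*(2 + T)
U(W) = 12 + W (U(W) = 4*(-3*(2 - 3)) + W = 4*(-3*(-1)) + W = 4*3 + W = 12 + W)
(U(5) - 117)**2 = ((12 + 5) - 117)**2 = (17 - 117)**2 = (-100)**2 = 10000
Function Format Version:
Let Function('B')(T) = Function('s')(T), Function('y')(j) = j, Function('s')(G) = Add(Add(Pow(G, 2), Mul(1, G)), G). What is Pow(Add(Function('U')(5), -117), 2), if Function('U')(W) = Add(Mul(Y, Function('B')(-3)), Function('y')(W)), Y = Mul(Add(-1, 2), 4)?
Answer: 10000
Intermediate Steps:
Function('s')(G) = Add(Pow(G, 2), Mul(2, G)) (Function('s')(G) = Add(Add(Pow(G, 2), G), G) = Add(Add(G, Pow(G, 2)), G) = Add(Pow(G, 2), Mul(2, G)))
Y = 4 (Y = Mul(1, 4) = 4)
Function('B')(T) = Mul(T, Add(2, T))
Function('U')(W) = Add(12, W) (Function('U')(W) = Add(Mul(4, Mul(-3, Add(2, -3))), W) = Add(Mul(4, Mul(-3, -1)), W) = Add(Mul(4, 3), W) = Add(12, W))
Pow(Add(Function('U')(5), -117), 2) = Pow(Add(Add(12, 5), -117), 2) = Pow(Add(17, -117), 2) = Pow(-100, 2) = 10000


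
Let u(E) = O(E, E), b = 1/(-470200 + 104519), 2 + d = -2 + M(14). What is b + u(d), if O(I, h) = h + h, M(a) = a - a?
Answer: -2925449/365681 ≈ -8.0000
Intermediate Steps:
M(a) = 0
O(I, h) = 2*h
d = -4 (d = -2 + (-2 + 0) = -2 - 2 = -4)
b = -1/365681 (b = 1/(-365681) = -1/365681 ≈ -2.7346e-6)
u(E) = 2*E
b + u(d) = -1/365681 + 2*(-4) = -1/365681 - 8 = -2925449/365681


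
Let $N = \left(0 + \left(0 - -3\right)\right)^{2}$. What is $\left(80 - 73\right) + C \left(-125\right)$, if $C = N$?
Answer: $-1118$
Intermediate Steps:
$N = 9$ ($N = \left(0 + \left(0 + 3\right)\right)^{2} = \left(0 + 3\right)^{2} = 3^{2} = 9$)
$C = 9$
$\left(80 - 73\right) + C \left(-125\right) = \left(80 - 73\right) + 9 \left(-125\right) = 7 - 1125 = -1118$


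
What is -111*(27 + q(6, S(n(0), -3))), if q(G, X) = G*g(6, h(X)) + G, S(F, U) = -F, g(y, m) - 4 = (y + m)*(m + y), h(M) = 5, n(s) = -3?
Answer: -86913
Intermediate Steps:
g(y, m) = 4 + (m + y)² (g(y, m) = 4 + (y + m)*(m + y) = 4 + (m + y)*(m + y) = 4 + (m + y)²)
q(G, X) = 126*G (q(G, X) = G*(4 + (5 + 6)²) + G = G*(4 + 11²) + G = G*(4 + 121) + G = G*125 + G = 125*G + G = 126*G)
-111*(27 + q(6, S(n(0), -3))) = -111*(27 + 126*6) = -111*(27 + 756) = -111*783 = -86913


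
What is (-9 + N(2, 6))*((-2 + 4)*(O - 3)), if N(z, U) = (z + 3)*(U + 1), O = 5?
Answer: 104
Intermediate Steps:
N(z, U) = (1 + U)*(3 + z) (N(z, U) = (3 + z)*(1 + U) = (1 + U)*(3 + z))
(-9 + N(2, 6))*((-2 + 4)*(O - 3)) = (-9 + (3 + 2 + 3*6 + 6*2))*((-2 + 4)*(5 - 3)) = (-9 + (3 + 2 + 18 + 12))*(2*2) = (-9 + 35)*4 = 26*4 = 104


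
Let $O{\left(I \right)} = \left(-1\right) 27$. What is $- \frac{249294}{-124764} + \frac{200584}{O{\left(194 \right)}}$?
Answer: $- \frac{4169821873}{561438} \approx -7427.0$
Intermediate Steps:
$O{\left(I \right)} = -27$
$- \frac{249294}{-124764} + \frac{200584}{O{\left(194 \right)}} = - \frac{249294}{-124764} + \frac{200584}{-27} = \left(-249294\right) \left(- \frac{1}{124764}\right) + 200584 \left(- \frac{1}{27}\right) = \frac{41549}{20794} - \frac{200584}{27} = - \frac{4169821873}{561438}$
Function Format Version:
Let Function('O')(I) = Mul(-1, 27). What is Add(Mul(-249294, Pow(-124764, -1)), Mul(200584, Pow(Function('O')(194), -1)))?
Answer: Rational(-4169821873, 561438) ≈ -7427.0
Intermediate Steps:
Function('O')(I) = -27
Add(Mul(-249294, Pow(-124764, -1)), Mul(200584, Pow(Function('O')(194), -1))) = Add(Mul(-249294, Pow(-124764, -1)), Mul(200584, Pow(-27, -1))) = Add(Mul(-249294, Rational(-1, 124764)), Mul(200584, Rational(-1, 27))) = Add(Rational(41549, 20794), Rational(-200584, 27)) = Rational(-4169821873, 561438)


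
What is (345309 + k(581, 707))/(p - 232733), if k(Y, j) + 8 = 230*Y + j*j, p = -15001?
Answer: -163130/41289 ≈ -3.9509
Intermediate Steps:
k(Y, j) = -8 + j**2 + 230*Y (k(Y, j) = -8 + (230*Y + j*j) = -8 + (230*Y + j**2) = -8 + (j**2 + 230*Y) = -8 + j**2 + 230*Y)
(345309 + k(581, 707))/(p - 232733) = (345309 + (-8 + 707**2 + 230*581))/(-15001 - 232733) = (345309 + (-8 + 499849 + 133630))/(-247734) = (345309 + 633471)*(-1/247734) = 978780*(-1/247734) = -163130/41289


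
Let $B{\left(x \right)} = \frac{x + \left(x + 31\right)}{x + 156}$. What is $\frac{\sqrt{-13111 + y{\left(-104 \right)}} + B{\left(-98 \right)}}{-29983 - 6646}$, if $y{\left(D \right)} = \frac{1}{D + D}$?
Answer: $\frac{165}{2124482} - \frac{i \sqrt{35452157}}{1904708} \approx 7.7666 \cdot 10^{-5} - 0.003126 i$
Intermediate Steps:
$y{\left(D \right)} = \frac{1}{2 D}$
$B{\left(x \right)} = \frac{31 + 2 x}{156 + x}$ ($B{\left(x \right)} = \frac{x + \left(31 + x\right)}{156 + x} = \frac{31 + 2 x}{156 + x}$)
$\frac{\sqrt{-13111 + y{\left(-104 \right)}} + B{\left(-98 \right)}}{-29983 - 6646} = \frac{\sqrt{-13111 + \frac{1}{2 \left(-104\right)}} + \frac{31 + 2 \left(-98\right)}{156 - 98}}{-29983 - 6646} = \frac{\sqrt{-13111 + \frac{1}{2} \left(- \frac{1}{104}\right)} + \frac{31 - 196}{58}}{-36629} = \left(\sqrt{-13111 - \frac{1}{208}} + \frac{1}{58} \left(-165\right)\right) \left(- \frac{1}{36629}\right) = \left(\sqrt{- \frac{2727089}{208}} - \frac{165}{58}\right) \left(- \frac{1}{36629}\right) = \left(\frac{i \sqrt{35452157}}{52} - \frac{165}{58}\right) \left(- \frac{1}{36629}\right) = \left(- \frac{165}{58} + \frac{i \sqrt{35452157}}{52}\right) \left(- \frac{1}{36629}\right) = \frac{165}{2124482} - \frac{i \sqrt{35452157}}{1904708}$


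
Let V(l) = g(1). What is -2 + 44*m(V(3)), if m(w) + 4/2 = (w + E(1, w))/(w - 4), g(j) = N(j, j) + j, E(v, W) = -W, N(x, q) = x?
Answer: -90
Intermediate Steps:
g(j) = 2*j (g(j) = j + j = 2*j)
V(l) = 2 (V(l) = 2*1 = 2)
m(w) = -2 (m(w) = -2 + (w - w)/(w - 4) = -2 + 0/(-4 + w) = -2 + 0 = -2)
-2 + 44*m(V(3)) = -2 + 44*(-2) = -2 - 88 = -90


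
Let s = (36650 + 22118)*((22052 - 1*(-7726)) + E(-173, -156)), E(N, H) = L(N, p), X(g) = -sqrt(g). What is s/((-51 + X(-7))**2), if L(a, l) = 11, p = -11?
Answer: 1750639952/(51 + I*sqrt(7))**2 ≈ 6.6765e+5 - 69459.0*I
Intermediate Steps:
E(N, H) = 11
s = 1750639952 (s = (36650 + 22118)*((22052 - 1*(-7726)) + 11) = 58768*((22052 + 7726) + 11) = 58768*(29778 + 11) = 58768*29789 = 1750639952)
s/((-51 + X(-7))**2) = 1750639952/((-51 - sqrt(-7))**2) = 1750639952/((-51 - I*sqrt(7))**2) = 1750639952/(-51 - I*sqrt(7))**2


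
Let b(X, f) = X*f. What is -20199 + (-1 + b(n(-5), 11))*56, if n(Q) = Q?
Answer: -23335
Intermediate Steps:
-20199 + (-1 + b(n(-5), 11))*56 = -20199 + (-1 - 5*11)*56 = -20199 + (-1 - 55)*56 = -20199 - 56*56 = -20199 - 3136 = -23335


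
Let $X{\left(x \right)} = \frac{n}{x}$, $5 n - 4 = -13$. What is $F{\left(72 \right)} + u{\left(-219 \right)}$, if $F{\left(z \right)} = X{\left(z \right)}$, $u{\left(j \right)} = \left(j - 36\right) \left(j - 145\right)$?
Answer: $\frac{3712799}{40} \approx 92820.0$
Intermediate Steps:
$n = - \frac{9}{5}$ ($n = \frac{4}{5} + \frac{1}{5} \left(-13\right) = \frac{4}{5} - \frac{13}{5} = - \frac{9}{5} \approx -1.8$)
$u{\left(j \right)} = \left(-145 + j\right) \left(-36 + j\right)$ ($u{\left(j \right)} = \left(-36 + j\right) \left(-145 + j\right) = \left(-145 + j\right) \left(-36 + j\right)$)
$X{\left(x \right)} = - \frac{9}{5 x}$
$F{\left(z \right)} = - \frac{9}{5 z}$
$F{\left(72 \right)} + u{\left(-219 \right)} = - \frac{9}{5 \cdot 72} + \left(5220 + \left(-219\right)^{2} - -39639\right) = \left(- \frac{9}{5}\right) \frac{1}{72} + \left(5220 + 47961 + 39639\right) = - \frac{1}{40} + 92820 = \frac{3712799}{40}$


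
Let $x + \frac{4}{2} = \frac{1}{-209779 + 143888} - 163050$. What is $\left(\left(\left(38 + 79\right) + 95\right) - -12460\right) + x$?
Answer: $- \frac{9908688581}{65891} \approx -1.5038 \cdot 10^{5}$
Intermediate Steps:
$x = - \frac{10743659333}{65891}$ ($x = -2 - \left(163050 - \frac{1}{-209779 + 143888}\right) = -2 - \left(163050 - \frac{1}{-65891}\right) = -2 - \frac{10743527551}{65891} = - \frac{10743659333}{65891} \approx -1.6305 \cdot 10^{5}$)
$\left(\left(\left(38 + 79\right) + 95\right) - -12460\right) + x = \left(\left(\left(38 + 79\right) + 95\right) - -12460\right) - \frac{10743659333}{65891} = \left(\left(117 + 95\right) + 12460\right) - \frac{10743659333}{65891} = \left(212 + 12460\right) - \frac{10743659333}{65891} = 12672 - \frac{10743659333}{65891} = - \frac{9908688581}{65891}$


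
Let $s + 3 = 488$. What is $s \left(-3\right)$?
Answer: $-1455$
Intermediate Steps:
$s = 485$ ($s = -3 + 488 = 485$)
$s \left(-3\right) = 485 \left(-3\right) = -1455$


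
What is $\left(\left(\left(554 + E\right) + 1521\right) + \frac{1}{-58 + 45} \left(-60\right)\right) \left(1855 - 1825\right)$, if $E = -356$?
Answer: $\frac{672210}{13} \approx 51708.0$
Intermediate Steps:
$\left(\left(\left(554 + E\right) + 1521\right) + \frac{1}{-58 + 45} \left(-60\right)\right) \left(1855 - 1825\right) = \left(\left(\left(554 - 356\right) + 1521\right) + \frac{1}{-58 + 45} \left(-60\right)\right) \left(1855 - 1825\right) = \left(\left(198 + 1521\right) + \frac{1}{-13} \left(-60\right)\right) 30 = \left(1719 - - \frac{60}{13}\right) 30 = \left(1719 + \frac{60}{13}\right) 30 = \frac{22407}{13} \cdot 30 = \frac{672210}{13}$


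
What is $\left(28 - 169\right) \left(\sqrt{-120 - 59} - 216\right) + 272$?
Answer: $30728 - 141 i \sqrt{179} \approx 30728.0 - 1886.5 i$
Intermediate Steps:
$\left(28 - 169\right) \left(\sqrt{-120 - 59} - 216\right) + 272 = - 141 \left(\sqrt{-179} - 216\right) + 272 = - 141 \left(i \sqrt{179} - 216\right) + 272 = - 141 \left(-216 + i \sqrt{179}\right) + 272 = \left(30456 - 141 i \sqrt{179}\right) + 272 = 30728 - 141 i \sqrt{179}$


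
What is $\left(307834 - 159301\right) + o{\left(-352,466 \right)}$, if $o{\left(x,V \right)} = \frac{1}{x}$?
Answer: $\frac{52283615}{352} \approx 1.4853 \cdot 10^{5}$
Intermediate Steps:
$\left(307834 - 159301\right) + o{\left(-352,466 \right)} = \left(307834 - 159301\right) + \frac{1}{-352} = 148533 - \frac{1}{352} = \frac{52283615}{352}$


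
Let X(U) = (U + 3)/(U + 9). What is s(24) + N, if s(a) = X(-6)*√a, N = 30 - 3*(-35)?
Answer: 135 - 2*√6 ≈ 130.10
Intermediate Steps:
X(U) = (3 + U)/(9 + U)
N = 135 (N = 30 + 105 = 135)
s(a) = -√a (s(a) = ((3 - 6)/(9 - 6))*√a = (-3/3)*√a = ((⅓)*(-3))*√a = -√a)
s(24) + N = -√24 + 135 = -2*√6 + 135 = 135 - 2*√6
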